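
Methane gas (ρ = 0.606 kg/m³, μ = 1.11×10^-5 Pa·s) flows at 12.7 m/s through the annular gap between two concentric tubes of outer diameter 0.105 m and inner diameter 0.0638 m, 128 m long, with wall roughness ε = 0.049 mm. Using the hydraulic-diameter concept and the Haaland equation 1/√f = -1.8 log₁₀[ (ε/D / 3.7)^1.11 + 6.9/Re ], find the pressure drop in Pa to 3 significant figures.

ΔP ≈ 3990 Pa

Hydraulic diameter D_h = 4A/P = D_o - D_i = 0.105 - 0.0638 = 0.0412 m.
Re = ρVD_h/μ = 0.606·12.7·0.0412/1.11e-05 = 2.857e+04.
ε/D_h = 4.9e-05/0.0412 = 0.00119; Haaland gives 1/√f = -1.8 log₁₀[0.000133+0.000242] = 6.168, so f = 0.02628.
ΔP = f(L/D_h)(ρV²/2) = 0.02628·128/0.0412·48.87 = 3991 Pa.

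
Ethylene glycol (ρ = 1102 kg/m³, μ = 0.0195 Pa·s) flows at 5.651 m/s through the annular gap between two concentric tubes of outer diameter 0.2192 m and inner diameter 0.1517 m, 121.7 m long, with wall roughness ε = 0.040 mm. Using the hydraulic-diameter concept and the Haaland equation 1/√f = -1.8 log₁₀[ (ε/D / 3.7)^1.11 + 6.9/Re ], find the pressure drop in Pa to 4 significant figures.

Hydraulic diameter D_h = 4A/P = D_o - D_i = 0.2192 - 0.1517 = 0.0675 m.
Re = ρVD_h/μ = 1102·5.651·0.0675/0.0195 = 2.156e+04.
ε/D_h = 4e-05/0.0675 = 0.000593; Haaland gives 1/√f = -1.8 log₁₀[6.12e-05+0.00032] = 6.154, so f = 0.02641.
ΔP = f(L/D_h)(ρV²/2) = 0.02641·121.7/0.0675·1.76e+04 = 8.378e+05 Pa.

ΔP ≈ 837800 Pa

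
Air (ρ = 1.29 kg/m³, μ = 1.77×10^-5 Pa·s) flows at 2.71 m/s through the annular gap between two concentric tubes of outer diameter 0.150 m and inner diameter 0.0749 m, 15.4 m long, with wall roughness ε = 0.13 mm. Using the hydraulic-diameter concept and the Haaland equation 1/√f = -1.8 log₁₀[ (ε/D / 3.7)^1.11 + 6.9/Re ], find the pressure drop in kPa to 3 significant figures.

Hydraulic diameter D_h = 4A/P = D_o - D_i = 0.15 - 0.0749 = 0.0751 m.
Re = ρVD_h/μ = 1.29·2.71·0.0751/1.77e-05 = 1.483e+04.
ε/D_h = 0.00013/0.0751 = 0.00173; Haaland gives 1/√f = -1.8 log₁₀[0.000201+0.000465] = 5.717, so f = 0.03059.
ΔP = f(L/D_h)(ρV²/2) = 0.03059·15.4/0.0751·4.737 = 29.72 Pa.
ΔP = 0.0297 kPa.

ΔP ≈ 0.0297 kPa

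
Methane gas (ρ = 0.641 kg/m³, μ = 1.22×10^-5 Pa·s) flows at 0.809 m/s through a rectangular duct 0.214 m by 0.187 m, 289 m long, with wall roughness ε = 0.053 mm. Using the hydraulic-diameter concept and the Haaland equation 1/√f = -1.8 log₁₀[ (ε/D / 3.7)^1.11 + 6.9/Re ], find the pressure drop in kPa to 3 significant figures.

ΔP ≈ 0.00990 kPa

Hydraulic diameter D_h = 4A/P = 4·(0.214·0.187)/(2·(0.214+0.187)) = 0.1601/0.802 = 0.1996 m.
Re = ρVD_h/μ = 0.641·0.809·0.1996/1.22e-05 = 8484.
ε/D_h = 5.3e-05/0.1996 = 0.000266; Haaland gives 1/√f = -1.8 log₁₀[2.51e-05+0.000813] = 5.538, so f = 0.03261.
ΔP = f(L/D_h)(ρV²/2) = 0.03261·289/0.1996·0.2098 = 9.904 Pa.
ΔP = 0.00990 kPa.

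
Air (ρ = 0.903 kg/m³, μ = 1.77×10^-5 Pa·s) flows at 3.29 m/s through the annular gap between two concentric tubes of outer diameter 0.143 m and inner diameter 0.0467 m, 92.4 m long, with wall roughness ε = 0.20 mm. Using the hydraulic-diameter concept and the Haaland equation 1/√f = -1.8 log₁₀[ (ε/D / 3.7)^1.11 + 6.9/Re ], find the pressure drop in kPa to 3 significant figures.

ΔP ≈ 0.144 kPa

Hydraulic diameter D_h = 4A/P = D_o - D_i = 0.143 - 0.0467 = 0.0963 m.
Re = ρVD_h/μ = 0.903·3.29·0.0963/1.77e-05 = 1.616e+04.
ε/D_h = 0.0002/0.0963 = 0.00208; Haaland gives 1/√f = -1.8 log₁₀[0.000246+0.000427] = 5.709, so f = 0.03068.
ΔP = f(L/D_h)(ρV²/2) = 0.03068·92.4/0.0963·4.887 = 143.9 Pa.
ΔP = 0.144 kPa.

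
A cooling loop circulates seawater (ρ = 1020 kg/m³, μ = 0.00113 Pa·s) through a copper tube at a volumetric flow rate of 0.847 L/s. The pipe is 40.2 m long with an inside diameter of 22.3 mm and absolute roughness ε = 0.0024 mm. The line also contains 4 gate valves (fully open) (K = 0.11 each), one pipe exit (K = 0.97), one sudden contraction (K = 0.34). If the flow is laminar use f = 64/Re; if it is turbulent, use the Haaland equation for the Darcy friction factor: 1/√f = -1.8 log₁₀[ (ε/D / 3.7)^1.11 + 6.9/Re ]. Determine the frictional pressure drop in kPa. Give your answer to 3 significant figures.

ΔP ≈ 97.8 kPa

Q = 0.847 L/s = 0.847/1000 = 0.000847 m³/s.
Cross-sectional area A = πD²/4 = π(0.0223)²/4 = 0.0003906 m²; mean velocity V = Q/A = 0.000847/0.0003906 = 2.169 m/s.
Reynolds number Re = ρVD/μ = 1020 · 2.169 · 0.0223 / 0.00113 = 4.365e+04.
Re > 4000 → turbulent. Relative roughness ε/D = 2.4e-06/0.0223 = 0.000108. Haaland: 1/√f = -1.8 log₁₀[(0.000108/3.7)^1.11 + 6.9/4.365e+04] = -1.8 log₁₀[9.22e-06 + 0.000158] = 6.798, so f = 0.02164.
Total minor-loss coefficient ΣK = 4·0.11 + 1·0.97 + 1·0.34 = 1.75.
ΔP = [f·L/D + ΣK]·(ρV²/2) = [0.02164·40.2/0.0223 + 1.75]·(1020·2.169²/2) = [39.01 + 1.75]·2398 = 9.776e+04 Pa.
ΔP = 9.776e+04 Pa = 97.8 kPa.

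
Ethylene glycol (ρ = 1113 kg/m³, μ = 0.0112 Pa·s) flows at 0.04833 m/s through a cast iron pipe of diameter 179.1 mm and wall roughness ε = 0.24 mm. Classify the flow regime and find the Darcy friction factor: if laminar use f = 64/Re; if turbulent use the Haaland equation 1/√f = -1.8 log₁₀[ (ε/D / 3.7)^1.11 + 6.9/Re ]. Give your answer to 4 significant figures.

f ≈ 0.07440

Re = ρVD/μ = 1113·0.04833·0.1791/0.0112 = 860.2.
Re < 2300 → laminar, so f = 64/Re = 0.0744 (roughness is irrelevant in laminar flow).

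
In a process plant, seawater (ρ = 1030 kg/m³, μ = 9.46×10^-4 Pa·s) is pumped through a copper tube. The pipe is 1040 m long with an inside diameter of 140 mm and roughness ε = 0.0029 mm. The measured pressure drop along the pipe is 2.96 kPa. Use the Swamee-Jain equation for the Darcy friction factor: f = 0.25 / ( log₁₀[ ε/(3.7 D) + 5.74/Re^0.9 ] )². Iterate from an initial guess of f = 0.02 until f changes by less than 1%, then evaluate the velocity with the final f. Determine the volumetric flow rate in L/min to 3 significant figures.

Rearranging Darcy-Weisbach: V = √(2·ΔP·D/(f·L·ρ)). With ε/D = 2.9e-06/0.14 = 2.07e-05, iterate starting from f = 0.02:
  f = 0.02 → V = √(2·2960·0.14/(0.02·1040·1030)) = 0.1967 m/s; Re = ρVD/μ = 2.998e+04; f → 0.02344
  f = 0.02344 → V = 0.1817 m/s; Re = 2.769e+04; f → 0.02389
  f = 0.02389 → V = 0.18 m/s; Re = 2.743e+04; f → 0.02394
Converged (Δf/f < 1%). With the final f = 0.02394: V = √(2·2960·0.14/(0.02394·1040·1030)) = 0.1798 m/s.
Q = V·A = 0.1798·(π/4·0.14²) = 0.002767 m³/s = 166 L/min.

Q ≈ 166 L/min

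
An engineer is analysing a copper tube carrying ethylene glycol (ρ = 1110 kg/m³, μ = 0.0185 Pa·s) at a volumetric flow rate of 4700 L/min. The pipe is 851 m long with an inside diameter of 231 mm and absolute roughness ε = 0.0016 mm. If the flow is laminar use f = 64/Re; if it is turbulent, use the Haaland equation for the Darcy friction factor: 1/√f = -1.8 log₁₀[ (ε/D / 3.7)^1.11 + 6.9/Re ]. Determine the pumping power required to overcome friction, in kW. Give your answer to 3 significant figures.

Q = 4700 L/min = 4700/60000 = 0.07833 m³/s.
Cross-sectional area A = πD²/4 = π(0.231)²/4 = 0.04191 m²; mean velocity V = Q/A = 0.07833/0.04191 = 1.869 m/s.
Reynolds number Re = ρVD/μ = 1110 · 1.869 · 0.231 / 0.0185 = 2.591e+04.
Re > 4000 → turbulent. Relative roughness ε/D = 1.6e-06/0.231 = 6.93e-06. Haaland: 1/√f = -1.8 log₁₀[(6.93e-06/3.7)^1.11 + 6.9/2.591e+04] = -1.8 log₁₀[4.39e-07 + 0.000266] = 6.433, so f = 0.02416.
Darcy-Weisbach: ΔP = f(L/D)(ρV²/2) = 0.02416·(851/0.231)·(1110·1.869²/2) = 0.02416·3684·1939 = 1.726e+05 Pa.
Pumping power P = QΔP = 0.07833·1.726e+05 = 13520 W = 13.5 kW.

P ≈ 13.5 kW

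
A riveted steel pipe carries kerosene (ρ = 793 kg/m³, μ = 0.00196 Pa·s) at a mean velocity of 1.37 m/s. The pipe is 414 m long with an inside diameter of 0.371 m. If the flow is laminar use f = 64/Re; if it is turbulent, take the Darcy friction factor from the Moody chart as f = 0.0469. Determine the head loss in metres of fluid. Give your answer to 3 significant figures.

Reynolds number Re = ρVD/μ = 793 · 1.37 · 0.371 / 0.00196 = 2.056e+05.
Re > 4000 → turbulent; use the Moody-chart value f = 0.0469.
Darcy-Weisbach: ΔP = f(L/D)(ρV²/2) = 0.0469·(414/0.371)·(793·1.37²/2) = 0.0469·1116·744.2 = 3.895e+04 Pa.
Head loss h_f = ΔP/(ρg) = 3.895e+04/(793·9.81) = 5.01 m.

h_f ≈ 5.01 m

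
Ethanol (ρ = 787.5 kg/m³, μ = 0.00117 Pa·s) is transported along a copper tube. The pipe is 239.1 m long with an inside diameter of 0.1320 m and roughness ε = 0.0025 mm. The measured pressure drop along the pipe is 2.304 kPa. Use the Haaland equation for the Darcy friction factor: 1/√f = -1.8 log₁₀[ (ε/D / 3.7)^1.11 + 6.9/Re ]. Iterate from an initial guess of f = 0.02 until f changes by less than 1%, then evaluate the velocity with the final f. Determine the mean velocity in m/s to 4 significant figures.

Rearranging Darcy-Weisbach: V = √(2·ΔP·D/(f·L·ρ)). With ε/D = 2.5e-06/0.132 = 1.89e-05, iterate starting from f = 0.02:
  f = 0.02 → V = √(2·2304·0.132/(0.02·239.1·787.5)) = 0.4019 m/s; Re = ρVD/μ = 3.571e+04; f → 0.02241
  f = 0.02241 → V = 0.3796 m/s; Re = 3.373e+04; f → 0.02271
  f = 0.02271 → V = 0.3771 m/s; Re = 3.351e+04; f → 0.02275
Converged (Δf/f < 1%). With the final f = 0.02275: V = √(2·2304·0.132/(0.02275·239.1·787.5)) = 0.3768 m/s.

V ≈ 0.3768 m/s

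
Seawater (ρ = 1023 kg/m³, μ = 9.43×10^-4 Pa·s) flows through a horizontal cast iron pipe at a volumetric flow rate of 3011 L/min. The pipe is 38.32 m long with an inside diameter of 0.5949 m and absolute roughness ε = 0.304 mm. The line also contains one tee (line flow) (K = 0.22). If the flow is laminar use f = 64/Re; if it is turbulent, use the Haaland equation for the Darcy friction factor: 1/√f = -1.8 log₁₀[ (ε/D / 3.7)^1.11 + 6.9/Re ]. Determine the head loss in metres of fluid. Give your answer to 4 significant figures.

Q = 3011 L/min = 3011/60000 = 0.05018 m³/s.
Cross-sectional area A = πD²/4 = π(0.5949)²/4 = 0.278 m²; mean velocity V = Q/A = 0.05018/0.278 = 0.1805 m/s.
Reynolds number Re = ρVD/μ = 1023 · 0.1805 · 0.5949 / 0.000943 = 1.165e+05.
Re > 4000 → turbulent. Relative roughness ε/D = 0.000304/0.5949 = 0.000511. Haaland: 1/√f = -1.8 log₁₀[(0.000511/3.7)^1.11 + 6.9/1.165e+05] = -1.8 log₁₀[5.2e-05 + 5.92e-05] = 7.117, so f = 0.01974.
Total minor-loss coefficient ΣK = 1·0.22 = 0.22.
ΔP = [f·L/D + ΣK]·(ρV²/2) = [0.01974·38.32/0.5949 + 0.22]·(1023·0.1805²/2) = [1.272 + 0.22]·16.67 = 24.87 Pa.
Head loss h_f = ΔP/(ρg) = 24.87/(1023·9.81) = 0.002478 m.

h_f ≈ 0.002478 m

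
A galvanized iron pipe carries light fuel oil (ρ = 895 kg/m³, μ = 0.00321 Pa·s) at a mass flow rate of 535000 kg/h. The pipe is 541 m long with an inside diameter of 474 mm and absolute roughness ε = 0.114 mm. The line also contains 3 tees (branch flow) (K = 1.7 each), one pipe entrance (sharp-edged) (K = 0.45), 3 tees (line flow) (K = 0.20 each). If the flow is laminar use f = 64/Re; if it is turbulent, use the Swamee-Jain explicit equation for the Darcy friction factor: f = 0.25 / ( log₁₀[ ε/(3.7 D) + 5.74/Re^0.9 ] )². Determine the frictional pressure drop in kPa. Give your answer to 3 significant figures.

ṁ = 535000 kg/h = 535000/3600 = 148.6 kg/s.
A = πD²/4 = π(0.474)²/4 = 0.1765 m²; mean velocity V = ṁ/(ρA) = 148.6/(895 · 0.1765) = 0.941 m/s.
Reynolds number Re = ρVD/μ = 895 · 0.941 · 0.474 / 0.00321 = 1.244e+05.
Re > 4000 → turbulent. Relative roughness ε/D = 0.000114/0.474 = 0.000241. Swamee-Jain: f = 0.25/(log₁₀[0.000241/3.7 + 5.74/1.244e+05^0.9])² = 0.25/(log₁₀[6.5e-05 + 0.000149])² = 0.25/(-3.669)² = 0.01857.
Total minor-loss coefficient ΣK = 3·1.7 + 1·0.45 + 3·0.2 = 6.15.
ΔP = [f·L/D + ΣK]·(ρV²/2) = [0.01857·541/0.474 + 6.15]·(895·0.941²/2) = [21.19 + 6.15]·396.2 = 1.083e+04 Pa.
ΔP = 1.083e+04 Pa = 10.8 kPa.

ΔP ≈ 10.8 kPa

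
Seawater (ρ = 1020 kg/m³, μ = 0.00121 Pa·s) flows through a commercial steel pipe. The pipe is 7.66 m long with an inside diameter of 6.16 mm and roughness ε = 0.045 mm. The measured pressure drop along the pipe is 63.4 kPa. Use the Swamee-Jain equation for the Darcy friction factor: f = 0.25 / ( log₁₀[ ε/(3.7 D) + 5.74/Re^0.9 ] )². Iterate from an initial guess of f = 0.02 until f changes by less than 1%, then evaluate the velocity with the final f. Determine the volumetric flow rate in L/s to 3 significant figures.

Q ≈ 0.0457 L/s

Rearranging Darcy-Weisbach: V = √(2·ΔP·D/(f·L·ρ)). With ε/D = 4.5e-05/0.00616 = 0.00731, iterate starting from f = 0.02:
  f = 0.02 → V = √(2·6.34e+04·0.00616/(0.02·7.66·1020)) = 2.236 m/s; Re = ρVD/μ = 1.161e+04; f → 0.04032
  f = 0.04032 → V = 1.575 m/s; Re = 8177; f → 0.04229
  f = 0.04229 → V = 1.538 m/s; Re = 7984; f → 0.04244
Converged (Δf/f < 1%). With the final f = 0.04244: V = √(2·6.34e+04·0.00616/(0.04244·7.66·1020)) = 1.535 m/s.
Q = V·A = 1.535·(π/4·0.00616²) = 4.574e-05 m³/s = 0.0457 L/s.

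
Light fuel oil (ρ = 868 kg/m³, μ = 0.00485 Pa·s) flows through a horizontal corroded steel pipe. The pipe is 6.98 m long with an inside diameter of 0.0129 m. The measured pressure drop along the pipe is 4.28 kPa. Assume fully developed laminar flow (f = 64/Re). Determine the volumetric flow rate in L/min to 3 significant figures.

For laminar flow, f = 64/Re with Re = ρVD/μ, so Darcy-Weisbach reduces to ΔP = 32μLV/D². Solving for V: V = ΔP·D²/(32μL) = 4280·(0.0129)²/(32·0.00485·6.98) = 0.6575 m/s.
Check: Re = ρVD/μ = 868·0.6575·0.0129/0.00485 = 1518 < 2300, so the laminar assumption holds.
Q = V·A = 0.6575·(π/4·0.0129²) = 8.593e-05 m³/s = 5.16 L/min.

Q ≈ 5.16 L/min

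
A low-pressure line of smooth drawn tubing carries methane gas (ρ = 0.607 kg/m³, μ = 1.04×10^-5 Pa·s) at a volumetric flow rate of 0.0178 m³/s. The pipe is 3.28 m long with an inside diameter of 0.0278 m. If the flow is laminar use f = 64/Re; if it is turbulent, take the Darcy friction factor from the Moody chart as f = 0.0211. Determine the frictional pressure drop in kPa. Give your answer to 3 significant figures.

ΔP ≈ 0.650 kPa

Cross-sectional area A = πD²/4 = π(0.0278)²/4 = 0.000607 m²; mean velocity V = Q/A = 0.0178/0.000607 = 29.33 m/s.
Reynolds number Re = ρVD/μ = 0.607 · 29.33 · 0.0278 / 1.04e-05 = 4.758e+04.
Re > 4000 → turbulent; use the Moody-chart value f = 0.0211.
Darcy-Weisbach: ΔP = f(L/D)(ρV²/2) = 0.0211·(3.28/0.0278)·(0.607·29.33²/2) = 0.0211·118·261 = 649.8 Pa.
ΔP = 649.8 Pa = 0.650 kPa.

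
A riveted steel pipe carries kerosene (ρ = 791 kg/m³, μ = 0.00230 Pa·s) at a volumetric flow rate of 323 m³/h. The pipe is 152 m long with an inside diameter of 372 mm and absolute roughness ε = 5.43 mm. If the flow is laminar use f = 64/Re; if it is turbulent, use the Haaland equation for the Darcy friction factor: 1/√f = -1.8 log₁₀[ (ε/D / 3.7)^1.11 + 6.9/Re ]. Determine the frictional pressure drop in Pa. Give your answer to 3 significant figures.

ΔP ≈ 4820 Pa

Q = 323 m³/h = 323/3600 = 0.08972 m³/s.
Cross-sectional area A = πD²/4 = π(0.372)²/4 = 0.1087 m²; mean velocity V = Q/A = 0.08972/0.1087 = 0.8255 m/s.
Reynolds number Re = ρVD/μ = 791 · 0.8255 · 0.372 / 0.0023 = 1.056e+05.
Re > 4000 → turbulent. Relative roughness ε/D = 0.00543/0.372 = 0.0146. Haaland: 1/√f = -1.8 log₁₀[(0.0146/3.7)^1.11 + 6.9/1.056e+05] = -1.8 log₁₀[0.00215 + 6.53e-05] = 4.78, so f = 0.04377.
Darcy-Weisbach: ΔP = f(L/D)(ρV²/2) = 0.04377·(152/0.372)·(791·0.8255²/2) = 0.04377·408.6·269.5 = 4821 Pa.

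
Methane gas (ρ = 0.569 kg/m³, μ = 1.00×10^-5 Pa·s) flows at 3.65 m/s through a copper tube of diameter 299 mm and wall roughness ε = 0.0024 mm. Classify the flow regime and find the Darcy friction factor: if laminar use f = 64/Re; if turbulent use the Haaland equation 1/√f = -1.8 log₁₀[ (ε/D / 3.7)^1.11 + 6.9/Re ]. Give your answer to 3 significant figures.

Re = ρVD/μ = 0.569·3.65·0.299/1e-05 = 6.21e+04.
Re > 4000 → turbulent. ε/D = 2.4e-06/0.299 = 8.03e-06; Haaland: 1/√f = -1.8 log₁₀[5.17e-07 + 0.000111] = 7.114, so f = 0.01976.

f ≈ 0.0198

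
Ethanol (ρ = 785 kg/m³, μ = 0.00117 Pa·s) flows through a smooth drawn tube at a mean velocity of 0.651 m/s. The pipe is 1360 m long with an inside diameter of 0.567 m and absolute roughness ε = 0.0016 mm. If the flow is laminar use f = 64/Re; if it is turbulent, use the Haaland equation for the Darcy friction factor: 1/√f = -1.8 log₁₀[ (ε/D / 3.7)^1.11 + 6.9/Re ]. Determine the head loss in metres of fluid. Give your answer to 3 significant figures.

Reynolds number Re = ρVD/μ = 785 · 0.651 · 0.567 / 0.00117 = 2.477e+05.
Re > 4000 → turbulent. Relative roughness ε/D = 1.6e-06/0.567 = 2.82e-06. Haaland: 1/√f = -1.8 log₁₀[(2.82e-06/3.7)^1.11 + 6.9/2.477e+05] = -1.8 log₁₀[1.62e-07 + 2.79e-05] = 8.194, so f = 0.01489.
Darcy-Weisbach: ΔP = f(L/D)(ρV²/2) = 0.01489·(1360/0.567)·(785·0.651²/2) = 0.01489·2399·166.3 = 5942 Pa.
Head loss h_f = ΔP/(ρg) = 5942/(785·9.81) = 0.772 m.

h_f ≈ 0.772 m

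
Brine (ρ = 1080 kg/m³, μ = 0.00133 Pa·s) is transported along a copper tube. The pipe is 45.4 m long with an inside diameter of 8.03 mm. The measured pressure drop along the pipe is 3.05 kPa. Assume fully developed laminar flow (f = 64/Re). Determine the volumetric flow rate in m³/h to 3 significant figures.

For laminar flow, f = 64/Re with Re = ρVD/μ, so Darcy-Weisbach reduces to ΔP = 32μLV/D². Solving for V: V = ΔP·D²/(32μL) = 3050·(0.00803)²/(32·0.00133·45.4) = 0.1018 m/s.
Check: Re = ρVD/μ = 1080·0.1018·0.00803/0.00133 = 663.7 < 2300, so the laminar assumption holds.
Q = V·A = 0.1018·(π/4·0.00803²) = 5.155e-06 m³/s = 0.0186 m³/h.

Q ≈ 0.0186 m³/h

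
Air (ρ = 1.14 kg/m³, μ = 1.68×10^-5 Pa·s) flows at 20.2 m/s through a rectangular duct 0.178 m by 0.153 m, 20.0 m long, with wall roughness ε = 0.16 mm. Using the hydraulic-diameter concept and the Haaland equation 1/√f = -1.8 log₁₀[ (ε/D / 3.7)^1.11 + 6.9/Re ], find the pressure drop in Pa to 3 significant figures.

Hydraulic diameter D_h = 4A/P = 4·(0.178·0.153)/(2·(0.178+0.153)) = 0.1089/0.662 = 0.1646 m.
Re = ρVD_h/μ = 1.14·20.2·0.1646/1.68e-05 = 2.256e+05.
ε/D_h = 0.00016/0.1646 = 0.000972; Haaland gives 1/√f = -1.8 log₁₀[0.000106+3.06e-05] = 6.956, so f = 0.02067.
ΔP = f(L/D_h)(ρV²/2) = 0.02067·20/0.1646·232.6 = 584.3 Pa.

ΔP ≈ 584 Pa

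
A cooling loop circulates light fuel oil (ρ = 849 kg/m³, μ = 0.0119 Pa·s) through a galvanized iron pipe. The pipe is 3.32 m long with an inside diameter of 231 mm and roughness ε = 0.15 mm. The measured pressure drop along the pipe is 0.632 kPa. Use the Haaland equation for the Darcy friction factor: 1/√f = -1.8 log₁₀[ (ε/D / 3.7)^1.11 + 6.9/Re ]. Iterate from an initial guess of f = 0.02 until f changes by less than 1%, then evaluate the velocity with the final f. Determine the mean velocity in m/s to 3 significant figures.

Rearranging Darcy-Weisbach: V = √(2·ΔP·D/(f·L·ρ)). With ε/D = 0.00015/0.231 = 0.000649, iterate starting from f = 0.02:
  f = 0.02 → V = √(2·632·0.231/(0.02·3.32·849)) = 2.276 m/s; Re = ρVD/μ = 3.751e+04; f → 0.02383
  f = 0.02383 → V = 2.085 m/s; Re = 3.436e+04; f → 0.0242
  f = 0.0242 → V = 2.069 m/s; Re = 3.409e+04; f → 0.02424
Converged (Δf/f < 1%). With the final f = 0.02424: V = √(2·632·0.231/(0.02424·3.32·849)) = 2.067 m/s.

V ≈ 2.07 m/s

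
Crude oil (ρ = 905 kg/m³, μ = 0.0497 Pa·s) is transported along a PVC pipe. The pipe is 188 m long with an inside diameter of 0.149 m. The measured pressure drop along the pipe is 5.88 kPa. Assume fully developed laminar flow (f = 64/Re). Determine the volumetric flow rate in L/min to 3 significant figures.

Q ≈ 457 L/min

For laminar flow, f = 64/Re with Re = ρVD/μ, so Darcy-Weisbach reduces to ΔP = 32μLV/D². Solving for V: V = ΔP·D²/(32μL) = 5880·(0.149)²/(32·0.0497·188) = 0.4366 m/s.
Check: Re = ρVD/μ = 905·0.4366·0.149/0.0497 = 1185 < 2300, so the laminar assumption holds.
Q = V·A = 0.4366·(π/4·0.149²) = 0.007613 m³/s = 457 L/min.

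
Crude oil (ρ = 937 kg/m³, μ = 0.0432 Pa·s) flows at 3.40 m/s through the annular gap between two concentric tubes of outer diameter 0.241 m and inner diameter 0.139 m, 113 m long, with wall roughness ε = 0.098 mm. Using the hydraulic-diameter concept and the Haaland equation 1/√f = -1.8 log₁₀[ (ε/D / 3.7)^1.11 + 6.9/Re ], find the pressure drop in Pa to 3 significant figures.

ΔP ≈ 207000 Pa

Hydraulic diameter D_h = 4A/P = D_o - D_i = 0.241 - 0.139 = 0.102 m.
Re = ρVD_h/μ = 937·3.4·0.102/0.0432 = 7522.
ε/D_h = 9.8e-05/0.102 = 0.000961; Haaland gives 1/√f = -1.8 log₁₀[0.000105+0.000917] = 5.383, so f = 0.03451.
ΔP = f(L/D_h)(ρV²/2) = 0.03451·113/0.102·5416 = 2.071e+05 Pa.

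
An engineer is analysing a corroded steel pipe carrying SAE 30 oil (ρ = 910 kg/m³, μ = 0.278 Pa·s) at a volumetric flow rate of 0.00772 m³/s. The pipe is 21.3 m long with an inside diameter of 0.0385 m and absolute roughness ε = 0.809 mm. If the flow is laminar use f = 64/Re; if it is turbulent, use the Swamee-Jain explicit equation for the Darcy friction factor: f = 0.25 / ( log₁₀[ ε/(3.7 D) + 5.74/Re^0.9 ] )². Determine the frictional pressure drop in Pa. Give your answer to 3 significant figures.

Cross-sectional area A = πD²/4 = π(0.0385)²/4 = 0.001164 m²; mean velocity V = Q/A = 0.00772/0.001164 = 6.631 m/s.
Reynolds number Re = ρVD/μ = 910 · 6.631 · 0.0385 / 0.278 = 835.7.
Re < 2300 → laminar flow, so f = 64/Re = 64/835.7 = 0.07658 (the turbulent correlation is not needed).
Darcy-Weisbach: ΔP = f(L/D)(ρV²/2) = 0.07658·(21.3/0.0385)·(910·6.631²/2) = 0.07658·553.2·2.001e+04 = 8.477e+05 Pa.

ΔP ≈ 848000 Pa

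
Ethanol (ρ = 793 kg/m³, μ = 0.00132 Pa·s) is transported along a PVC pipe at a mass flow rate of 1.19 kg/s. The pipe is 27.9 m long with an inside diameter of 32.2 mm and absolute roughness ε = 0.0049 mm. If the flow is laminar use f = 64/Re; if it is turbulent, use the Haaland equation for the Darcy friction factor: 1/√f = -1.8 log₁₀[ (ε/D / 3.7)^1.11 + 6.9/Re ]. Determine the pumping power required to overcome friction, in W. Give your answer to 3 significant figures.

P ≈ 39.8 W

A = πD²/4 = π(0.0322)²/4 = 0.0008143 m²; mean velocity V = ṁ/(ρA) = 1.19/(793 · 0.0008143) = 1.843 m/s.
Reynolds number Re = ρVD/μ = 793 · 1.843 · 0.0322 / 0.00132 = 3.565e+04.
Re > 4000 → turbulent. Relative roughness ε/D = 4.9e-06/0.0322 = 0.000152. Haaland: 1/√f = -1.8 log₁₀[(0.000152/3.7)^1.11 + 6.9/3.565e+04] = -1.8 log₁₀[1.35e-05 + 0.000194] = 6.631, so f = 0.02274.
Darcy-Weisbach: ΔP = f(L/D)(ρV²/2) = 0.02274·(27.9/0.0322)·(793·1.843²/2) = 0.02274·866.5·1346 = 2.653e+04 Pa.
Q = ṁ/ρ = 1.19/793 = 0.001501 m³/s.
Pumping power P = QΔP = 0.001501·2.653e+04 = 39.82 W = 39.8 W.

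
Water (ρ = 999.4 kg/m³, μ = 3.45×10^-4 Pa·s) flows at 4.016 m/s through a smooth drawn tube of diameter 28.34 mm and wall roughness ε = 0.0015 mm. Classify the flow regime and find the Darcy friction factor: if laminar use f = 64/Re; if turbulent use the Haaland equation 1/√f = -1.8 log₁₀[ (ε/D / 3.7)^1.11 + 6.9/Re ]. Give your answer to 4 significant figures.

Re = ρVD/μ = 999.4·4.016·0.02834/0.000345 = 3.297e+05.
Re > 4000 → turbulent. ε/D = 1.5e-06/0.02834 = 5.29e-05; Haaland: 1/√f = -1.8 log₁₀[4.19e-06 + 2.09e-05] = 8.28, so f = 0.01459.

f ≈ 0.01459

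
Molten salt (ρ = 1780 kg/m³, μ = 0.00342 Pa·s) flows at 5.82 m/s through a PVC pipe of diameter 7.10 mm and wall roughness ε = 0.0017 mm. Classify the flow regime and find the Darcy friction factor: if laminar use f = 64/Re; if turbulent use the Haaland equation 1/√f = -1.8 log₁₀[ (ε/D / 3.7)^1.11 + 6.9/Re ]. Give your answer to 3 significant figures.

f ≈ 0.0257

Re = ρVD/μ = 1780·5.82·0.0071/0.00342 = 2.151e+04.
Re > 4000 → turbulent. ε/D = 1.7e-06/0.0071 = 0.000239; Haaland: 1/√f = -1.8 log₁₀[2.24e-05 + 0.000321] = 6.236, so f = 0.02572.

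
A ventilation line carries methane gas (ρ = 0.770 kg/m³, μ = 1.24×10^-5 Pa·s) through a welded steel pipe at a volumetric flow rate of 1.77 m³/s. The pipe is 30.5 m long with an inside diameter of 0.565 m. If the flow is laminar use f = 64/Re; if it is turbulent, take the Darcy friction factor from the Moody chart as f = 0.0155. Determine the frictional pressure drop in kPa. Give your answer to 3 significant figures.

ΔP ≈ 0.0161 kPa

Cross-sectional area A = πD²/4 = π(0.565)²/4 = 0.2507 m²; mean velocity V = Q/A = 1.77/0.2507 = 7.06 m/s.
Reynolds number Re = ρVD/μ = 0.77 · 7.06 · 0.565 / 1.24e-05 = 2.477e+05.
Re > 4000 → turbulent; use the Moody-chart value f = 0.0155.
Darcy-Weisbach: ΔP = f(L/D)(ρV²/2) = 0.0155·(30.5/0.565)·(0.77·7.06²/2) = 0.0155·53.98·19.19 = 16.06 Pa.
ΔP = 16.06 Pa = 0.0161 kPa.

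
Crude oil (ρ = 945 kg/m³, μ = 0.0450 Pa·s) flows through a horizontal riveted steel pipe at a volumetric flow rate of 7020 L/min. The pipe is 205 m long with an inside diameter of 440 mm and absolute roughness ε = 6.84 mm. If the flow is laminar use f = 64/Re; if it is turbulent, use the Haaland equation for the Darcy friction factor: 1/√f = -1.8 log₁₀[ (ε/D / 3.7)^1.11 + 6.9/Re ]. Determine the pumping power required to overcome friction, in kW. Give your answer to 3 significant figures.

P ≈ 0.762 kW

Q = 7020 L/min = 7020/60000 = 0.117 m³/s.
Cross-sectional area A = πD²/4 = π(0.44)²/4 = 0.1521 m²; mean velocity V = Q/A = 0.117/0.1521 = 0.7695 m/s.
Reynolds number Re = ρVD/μ = 945 · 0.7695 · 0.44 / 0.045 = 7110.
Re > 4000 → turbulent. Relative roughness ε/D = 0.00684/0.44 = 0.0155. Haaland: 1/√f = -1.8 log₁₀[(0.0155/3.7)^1.11 + 6.9/7110] = -1.8 log₁₀[0.0023 + 0.00097] = 4.473, so f = 0.04997.
Darcy-Weisbach: ΔP = f(L/D)(ρV²/2) = 0.04997·(205/0.44)·(945·0.7695²/2) = 0.04997·465.9·279.8 = 6513 Pa.
Pumping power P = QΔP = 0.117·6513 = 762.1 W = 0.762 kW.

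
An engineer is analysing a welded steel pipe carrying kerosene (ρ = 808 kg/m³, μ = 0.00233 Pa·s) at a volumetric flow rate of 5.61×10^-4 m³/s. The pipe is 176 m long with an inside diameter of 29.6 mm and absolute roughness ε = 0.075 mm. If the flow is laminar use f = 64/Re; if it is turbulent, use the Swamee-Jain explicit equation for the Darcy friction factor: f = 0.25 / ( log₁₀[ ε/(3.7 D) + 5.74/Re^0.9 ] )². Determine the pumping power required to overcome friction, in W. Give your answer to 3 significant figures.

P ≈ 32.5 W

Cross-sectional area A = πD²/4 = π(0.0296)²/4 = 0.0006881 m²; mean velocity V = Q/A = 0.000561/0.0006881 = 0.8152 m/s.
Reynolds number Re = ρVD/μ = 808 · 0.8152 · 0.0296 / 0.00233 = 8368.
Re > 4000 → turbulent. Relative roughness ε/D = 7.5e-05/0.0296 = 0.00253. Swamee-Jain: f = 0.25/(log₁₀[0.00253/3.7 + 5.74/8368^0.9])² = 0.25/(log₁₀[0.000685 + 0.00169])² = 0.25/(-2.624)² = 0.03631.
Darcy-Weisbach: ΔP = f(L/D)(ρV²/2) = 0.03631·(176/0.0296)·(808·0.8152²/2) = 0.03631·5946·268.5 = 5.797e+04 Pa.
Pumping power P = QΔP = 0.000561·5.797e+04 = 32.52 W = 32.5 W.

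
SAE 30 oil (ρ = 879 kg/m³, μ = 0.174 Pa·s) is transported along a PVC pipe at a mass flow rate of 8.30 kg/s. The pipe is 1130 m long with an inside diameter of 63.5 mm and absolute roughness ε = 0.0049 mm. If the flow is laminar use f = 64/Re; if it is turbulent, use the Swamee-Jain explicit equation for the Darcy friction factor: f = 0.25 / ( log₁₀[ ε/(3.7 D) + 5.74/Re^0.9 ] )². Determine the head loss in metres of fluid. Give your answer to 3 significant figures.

h_f ≈ 540 m

A = πD²/4 = π(0.0635)²/4 = 0.003167 m²; mean velocity V = ṁ/(ρA) = 8.3/(879 · 0.003167) = 2.982 m/s.
Reynolds number Re = ρVD/μ = 879 · 2.982 · 0.0635 / 0.174 = 956.5.
Re < 2300 → laminar flow, so f = 64/Re = 64/956.5 = 0.06691 (the turbulent correlation is not needed).
Darcy-Weisbach: ΔP = f(L/D)(ρV²/2) = 0.06691·(1130/0.0635)·(879·2.982²/2) = 0.06691·1.78e+04·3907 = 4.652e+06 Pa.
Head loss h_f = ΔP/(ρg) = 4.652e+06/(879·9.81) = 540 m.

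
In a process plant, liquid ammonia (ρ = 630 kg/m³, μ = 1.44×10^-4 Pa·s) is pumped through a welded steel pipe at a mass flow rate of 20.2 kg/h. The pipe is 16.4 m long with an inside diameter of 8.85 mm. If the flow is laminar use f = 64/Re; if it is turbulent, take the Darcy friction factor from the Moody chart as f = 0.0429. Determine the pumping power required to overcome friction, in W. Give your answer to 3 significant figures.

ṁ = 20.2 kg/h = 20.2/3600 = 0.005611 kg/s.
A = πD²/4 = π(0.00885)²/4 = 6.151e-05 m²; mean velocity V = ṁ/(ρA) = 0.005611/(630 · 6.151e-05) = 0.1448 m/s.
Reynolds number Re = ρVD/μ = 630 · 0.1448 · 0.00885 / 0.000144 = 5606.
Re > 4000 → turbulent; use the Moody-chart value f = 0.0429.
Darcy-Weisbach: ΔP = f(L/D)(ρV²/2) = 0.0429·(16.4/0.00885)·(630·0.1448²/2) = 0.0429·1853·6.604 = 525 Pa.
Q = ṁ/ρ = 0.005611/630 = 8.907e-06 m³/s.
Pumping power P = QΔP = 8.907e-06·525 = 0.004676 W = 0.00468 W.

P ≈ 0.00468 W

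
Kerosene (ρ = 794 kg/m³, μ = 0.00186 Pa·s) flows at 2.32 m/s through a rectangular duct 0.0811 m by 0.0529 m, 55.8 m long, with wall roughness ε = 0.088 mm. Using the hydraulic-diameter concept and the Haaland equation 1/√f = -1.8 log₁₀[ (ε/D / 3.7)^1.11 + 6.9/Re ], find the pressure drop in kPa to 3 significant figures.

ΔP ≈ 44.9 kPa

Hydraulic diameter D_h = 4A/P = 4·(0.0811·0.0529)/(2·(0.0811+0.0529)) = 0.01716/0.268 = 0.06403 m.
Re = ρVD_h/μ = 794·2.32·0.06403/0.00186 = 6.342e+04.
ε/D_h = 8.8e-05/0.06403 = 0.00137; Haaland gives 1/√f = -1.8 log₁₀[0.000156+0.000109] = 6.439, so f = 0.02412.
ΔP = f(L/D_h)(ρV²/2) = 0.02412·55.8/0.06403·2137 = 4.491e+04 Pa.
ΔP = 44.9 kPa.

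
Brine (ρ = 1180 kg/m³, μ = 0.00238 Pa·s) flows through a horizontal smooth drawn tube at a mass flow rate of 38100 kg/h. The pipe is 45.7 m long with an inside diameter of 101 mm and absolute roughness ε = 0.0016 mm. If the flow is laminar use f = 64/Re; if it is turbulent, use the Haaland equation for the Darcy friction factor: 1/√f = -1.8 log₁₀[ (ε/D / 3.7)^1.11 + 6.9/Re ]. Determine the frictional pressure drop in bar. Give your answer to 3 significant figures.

ΔP ≈ 0.0677 bar

ṁ = 38100 kg/h = 38100/3600 = 10.58 kg/s.
A = πD²/4 = π(0.101)²/4 = 0.008012 m²; mean velocity V = ṁ/(ρA) = 10.58/(1180 · 0.008012) = 1.119 m/s.
Reynolds number Re = ρVD/μ = 1180 · 1.119 · 0.101 / 0.00238 = 5.606e+04.
Re > 4000 → turbulent. Relative roughness ε/D = 1.6e-06/0.101 = 1.58e-05. Haaland: 1/√f = -1.8 log₁₀[(1.58e-05/3.7)^1.11 + 6.9/5.606e+04] = -1.8 log₁₀[1.1e-06 + 0.000123] = 7.031, so f = 0.02023.
Darcy-Weisbach: ΔP = f(L/D)(ρV²/2) = 0.02023·(45.7/0.101)·(1180·1.119²/2) = 0.02023·452.5·739.4 = 6768 Pa.
ΔP = 6768 Pa = 0.0677 bar.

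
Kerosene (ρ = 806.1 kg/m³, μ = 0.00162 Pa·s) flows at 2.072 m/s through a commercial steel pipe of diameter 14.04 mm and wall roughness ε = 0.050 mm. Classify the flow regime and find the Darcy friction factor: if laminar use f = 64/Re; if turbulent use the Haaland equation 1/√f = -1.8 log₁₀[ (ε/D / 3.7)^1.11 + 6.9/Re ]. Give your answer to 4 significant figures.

Re = ρVD/μ = 806.1·2.072·0.01404/0.00162 = 1.448e+04.
Re > 4000 → turbulent. ε/D = 5e-05/0.01404 = 0.00356; Haaland: 1/√f = -1.8 log₁₀[0.000448 + 0.000477] = 5.461, so f = 0.03353.

f ≈ 0.03353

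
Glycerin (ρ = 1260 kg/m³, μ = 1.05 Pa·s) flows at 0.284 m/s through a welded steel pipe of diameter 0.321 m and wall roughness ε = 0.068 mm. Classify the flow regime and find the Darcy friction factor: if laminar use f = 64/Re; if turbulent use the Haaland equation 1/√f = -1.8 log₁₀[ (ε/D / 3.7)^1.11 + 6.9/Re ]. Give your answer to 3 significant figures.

f ≈ 0.585

Re = ρVD/μ = 1260·0.284·0.321/1.05 = 109.4.
Re < 2300 → laminar, so f = 64/Re = 0.585 (roughness is irrelevant in laminar flow).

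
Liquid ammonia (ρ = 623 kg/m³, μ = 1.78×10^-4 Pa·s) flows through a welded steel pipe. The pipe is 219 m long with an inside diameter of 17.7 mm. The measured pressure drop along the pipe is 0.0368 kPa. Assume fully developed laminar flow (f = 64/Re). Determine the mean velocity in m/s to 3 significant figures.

V ≈ 0.00924 m/s

For laminar flow, f = 64/Re with Re = ρVD/μ, so Darcy-Weisbach reduces to ΔP = 32μLV/D². Solving for V: V = ΔP·D²/(32μL) = 36.8·(0.0177)²/(32·0.000178·219) = 0.009242 m/s.
Check: Re = ρVD/μ = 623·0.009242·0.0177/0.000178 = 572.6 < 2300, so the laminar assumption holds.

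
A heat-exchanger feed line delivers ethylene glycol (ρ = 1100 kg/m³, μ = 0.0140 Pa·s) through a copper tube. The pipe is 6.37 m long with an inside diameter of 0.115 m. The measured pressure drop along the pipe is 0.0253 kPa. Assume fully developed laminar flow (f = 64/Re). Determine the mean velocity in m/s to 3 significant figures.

V ≈ 0.117 m/s

For laminar flow, f = 64/Re with Re = ρVD/μ, so Darcy-Weisbach reduces to ΔP = 32μLV/D². Solving for V: V = ΔP·D²/(32μL) = 25.3·(0.115)²/(32·0.014·6.37) = 0.1172 m/s.
Check: Re = ρVD/μ = 1100·0.1172·0.115/0.014 = 1059 < 2300, so the laminar assumption holds.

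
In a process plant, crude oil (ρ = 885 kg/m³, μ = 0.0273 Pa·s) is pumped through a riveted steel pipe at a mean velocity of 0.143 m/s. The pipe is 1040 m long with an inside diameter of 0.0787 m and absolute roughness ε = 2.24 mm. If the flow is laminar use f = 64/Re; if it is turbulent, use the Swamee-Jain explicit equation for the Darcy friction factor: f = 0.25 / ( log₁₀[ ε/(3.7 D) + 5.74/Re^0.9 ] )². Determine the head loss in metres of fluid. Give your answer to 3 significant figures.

h_f ≈ 2.42 m

Reynolds number Re = ρVD/μ = 885 · 0.143 · 0.0787 / 0.0273 = 364.8.
Re < 2300 → laminar flow, so f = 64/Re = 64/364.8 = 0.1754 (the turbulent correlation is not needed).
Darcy-Weisbach: ΔP = f(L/D)(ρV²/2) = 0.1754·(1040/0.0787)·(885·0.143²/2) = 0.1754·1.321e+04·9.049 = 2.098e+04 Pa.
Head loss h_f = ΔP/(ρg) = 2.098e+04/(885·9.81) = 2.42 m.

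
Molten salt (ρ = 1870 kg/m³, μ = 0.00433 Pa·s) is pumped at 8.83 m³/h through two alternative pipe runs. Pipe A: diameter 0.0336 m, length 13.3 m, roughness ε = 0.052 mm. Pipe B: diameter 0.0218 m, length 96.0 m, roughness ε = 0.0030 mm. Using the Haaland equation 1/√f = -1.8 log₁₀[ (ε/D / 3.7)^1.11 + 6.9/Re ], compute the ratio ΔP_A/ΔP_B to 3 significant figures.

Pipe A: V = Q/A = 0.002453/0.0008867 = 2.766 m/s; Re = 4.014e+04; ε/D = 0.00155; Haaland → f = 0.02584; ΔP_A = f(L/D)(ρV²/2) = 7.317e+04 Pa.
Pipe B: V = Q/A = 0.002453/0.0003733 = 6.571 m/s; Re = 6.187e+04; ε/D = 0.000138; Haaland → f = 0.02021; ΔP_B = f(L/D)(ρV²/2) = 3.594e+06 Pa.
ΔP_A/ΔP_B = 7.317e+04/3.594e+06 = 0.0204.

ΔP_A/ΔP_B ≈ 0.0204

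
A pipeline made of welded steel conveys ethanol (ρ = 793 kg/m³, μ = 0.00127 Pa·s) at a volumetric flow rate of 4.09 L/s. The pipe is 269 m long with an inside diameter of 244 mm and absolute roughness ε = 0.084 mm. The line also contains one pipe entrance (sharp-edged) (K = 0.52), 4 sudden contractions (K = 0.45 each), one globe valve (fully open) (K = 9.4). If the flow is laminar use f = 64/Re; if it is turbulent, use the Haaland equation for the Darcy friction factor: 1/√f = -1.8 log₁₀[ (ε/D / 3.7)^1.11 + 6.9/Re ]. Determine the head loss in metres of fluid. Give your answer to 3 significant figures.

Q = 4.09 L/s = 4.09/1000 = 0.00409 m³/s.
Cross-sectional area A = πD²/4 = π(0.244)²/4 = 0.04676 m²; mean velocity V = Q/A = 0.00409/0.04676 = 0.08747 m/s.
Reynolds number Re = ρVD/μ = 793 · 0.08747 · 0.244 / 0.00127 = 1.333e+04.
Re > 4000 → turbulent. Relative roughness ε/D = 8.4e-05/0.244 = 0.000344. Haaland: 1/√f = -1.8 log₁₀[(0.000344/3.7)^1.11 + 6.9/1.333e+04] = -1.8 log₁₀[3.35e-05 + 0.000518] = 5.866, so f = 0.02907.
Total minor-loss coefficient ΣK = 1·0.52 + 4·0.45 + 1·9.4 = 11.7.
ΔP = [f·L/D + ΣK]·(ρV²/2) = [0.02907·269/0.244 + 11.7]·(793·0.08747²/2) = [32.04 + 11.7]·3.034 = 132.8 Pa.
Head loss h_f = ΔP/(ρg) = 132.8/(793·9.81) = 0.0171 m.

h_f ≈ 0.0171 m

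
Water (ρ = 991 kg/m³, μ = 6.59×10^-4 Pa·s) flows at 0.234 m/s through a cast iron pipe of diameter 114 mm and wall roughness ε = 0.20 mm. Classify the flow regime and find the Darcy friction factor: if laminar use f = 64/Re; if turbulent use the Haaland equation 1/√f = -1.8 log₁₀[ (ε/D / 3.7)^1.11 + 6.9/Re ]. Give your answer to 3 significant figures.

Re = ρVD/μ = 991·0.234·0.114/0.000659 = 4.012e+04.
Re > 4000 → turbulent. ε/D = 0.0002/0.114 = 0.00175; Haaland: 1/√f = -1.8 log₁₀[0.000204 + 0.000172] = 6.164, so f = 0.02632.

f ≈ 0.0263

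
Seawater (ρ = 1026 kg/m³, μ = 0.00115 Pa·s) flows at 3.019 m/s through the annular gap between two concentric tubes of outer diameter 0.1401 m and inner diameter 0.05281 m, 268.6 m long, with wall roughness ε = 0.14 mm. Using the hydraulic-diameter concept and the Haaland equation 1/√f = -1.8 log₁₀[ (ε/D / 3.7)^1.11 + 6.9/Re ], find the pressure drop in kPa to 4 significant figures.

ΔP ≈ 329.9 kPa

Hydraulic diameter D_h = 4A/P = D_o - D_i = 0.1401 - 0.05281 = 0.08729 m.
Re = ρVD_h/μ = 1026·3.019·0.08729/0.00115 = 2.351e+05.
ε/D_h = 0.00014/0.08729 = 0.0016; Haaland gives 1/√f = -1.8 log₁₀[0.000185+2.93e-05] = 6.604, so f = 0.02293.
ΔP = f(L/D_h)(ρV²/2) = 0.02293·268.6/0.08729·4676 = 3.299e+05 Pa.
ΔP = 329.9 kPa.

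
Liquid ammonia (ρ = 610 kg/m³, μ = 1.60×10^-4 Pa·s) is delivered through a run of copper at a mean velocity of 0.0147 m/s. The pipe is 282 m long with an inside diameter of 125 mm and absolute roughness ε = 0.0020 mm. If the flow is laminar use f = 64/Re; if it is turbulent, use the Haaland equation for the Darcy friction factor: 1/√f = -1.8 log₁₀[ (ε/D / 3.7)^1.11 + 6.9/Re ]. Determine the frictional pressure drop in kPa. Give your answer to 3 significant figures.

ΔP ≈ 0.00508 kPa

Reynolds number Re = ρVD/μ = 610 · 0.0147 · 0.125 / 0.00016 = 7005.
Re > 4000 → turbulent. Relative roughness ε/D = 2e-06/0.125 = 1.6e-05. Haaland: 1/√f = -1.8 log₁₀[(1.6e-05/3.7)^1.11 + 6.9/7005] = -1.8 log₁₀[1.11e-06 + 0.000985] = 5.411, so f = 0.03415.
Darcy-Weisbach: ΔP = f(L/D)(ρV²/2) = 0.03415·(282/0.125)·(610·0.0147²/2) = 0.03415·2256·0.06591 = 5.078 Pa.
ΔP = 5.078 Pa = 0.00508 kPa.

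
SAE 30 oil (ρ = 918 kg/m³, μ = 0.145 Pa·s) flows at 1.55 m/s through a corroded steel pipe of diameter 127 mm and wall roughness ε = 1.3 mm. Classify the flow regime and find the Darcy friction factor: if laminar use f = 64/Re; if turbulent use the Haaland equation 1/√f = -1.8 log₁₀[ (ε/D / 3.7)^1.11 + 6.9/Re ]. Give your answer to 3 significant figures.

Re = ρVD/μ = 918·1.55·0.127/0.145 = 1246.
Re < 2300 → laminar, so f = 64/Re = 0.05135 (roughness is irrelevant in laminar flow).

f ≈ 0.0514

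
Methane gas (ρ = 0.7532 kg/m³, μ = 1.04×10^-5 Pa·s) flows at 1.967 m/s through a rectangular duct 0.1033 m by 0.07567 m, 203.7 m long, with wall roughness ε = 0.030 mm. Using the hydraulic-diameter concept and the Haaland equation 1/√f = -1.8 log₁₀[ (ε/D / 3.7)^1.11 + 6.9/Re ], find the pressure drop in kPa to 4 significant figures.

ΔP ≈ 0.1005 kPa

Hydraulic diameter D_h = 4A/P = 4·(0.1033·0.07567)/(2·(0.1033+0.07567)) = 0.03127/0.3579 = 0.08735 m.
Re = ρVD_h/μ = 0.7532·1.967·0.08735/1.04e-05 = 1.244e+04.
ε/D_h = 3e-05/0.08735 = 0.000343; Haaland gives 1/√f = -1.8 log₁₀[3.34e-05+0.000554] = 5.815, so f = 0.02957.
ΔP = f(L/D_h)(ρV²/2) = 0.02957·203.7/0.08735·1.457 = 100.5 Pa.
ΔP = 0.1005 kPa.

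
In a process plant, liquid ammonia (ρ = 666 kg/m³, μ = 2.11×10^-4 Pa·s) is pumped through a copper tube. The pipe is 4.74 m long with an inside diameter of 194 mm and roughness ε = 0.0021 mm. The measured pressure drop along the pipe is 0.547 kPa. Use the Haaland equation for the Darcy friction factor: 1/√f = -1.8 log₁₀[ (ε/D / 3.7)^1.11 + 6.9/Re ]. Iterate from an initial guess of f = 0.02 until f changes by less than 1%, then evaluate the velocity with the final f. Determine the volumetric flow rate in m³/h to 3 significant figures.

Q ≈ 262 m³/h

Rearranging Darcy-Weisbach: V = √(2·ΔP·D/(f·L·ρ)). With ε/D = 2.1e-06/0.194 = 1.08e-05, iterate starting from f = 0.02:
  f = 0.02 → V = √(2·547·0.194/(0.02·4.74·666)) = 1.833 m/s; Re = ρVD/μ = 1.123e+06; f → 0.01158
  f = 0.01158 → V = 2.41 m/s; Re = 1.476e+06; f → 0.01112
  f = 0.01112 → V = 2.459 m/s; Re = 1.506e+06; f → 0.01109
Converged (Δf/f < 1%). With the final f = 0.01109: V = √(2·547·0.194/(0.01109·4.74·666)) = 2.462 m/s.
Q = V·A = 2.462·(π/4·0.194²) = 0.07278 m³/s = 262 m³/h.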